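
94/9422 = 47/4711 = 0.01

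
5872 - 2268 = 3604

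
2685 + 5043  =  7728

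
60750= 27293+33457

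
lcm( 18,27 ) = 54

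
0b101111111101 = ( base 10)3069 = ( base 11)2340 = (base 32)2vt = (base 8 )5775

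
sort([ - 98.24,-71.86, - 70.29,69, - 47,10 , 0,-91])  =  [  -  98.24, -91, - 71.86, - 70.29, - 47,0, 10,69]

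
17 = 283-266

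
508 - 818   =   - 310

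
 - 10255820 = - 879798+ -9376022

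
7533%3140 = 1253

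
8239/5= 8239/5  =  1647.80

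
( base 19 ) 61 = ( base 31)3m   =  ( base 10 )115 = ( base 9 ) 137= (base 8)163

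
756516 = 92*8223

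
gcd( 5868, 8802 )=2934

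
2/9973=2/9973 = 0.00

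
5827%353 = 179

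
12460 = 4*3115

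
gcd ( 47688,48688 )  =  8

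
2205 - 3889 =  - 1684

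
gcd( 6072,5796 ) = 276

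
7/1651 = 7/1651 = 0.00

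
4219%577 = 180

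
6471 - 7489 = - 1018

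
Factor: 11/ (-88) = - 1/8 = - 2^(-3)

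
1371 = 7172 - 5801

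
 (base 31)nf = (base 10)728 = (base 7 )2060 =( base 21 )1de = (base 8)1330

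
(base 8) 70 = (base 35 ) 1l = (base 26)24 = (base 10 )56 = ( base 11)51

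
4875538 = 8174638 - 3299100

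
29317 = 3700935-3671618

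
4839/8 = 604 + 7/8 = 604.88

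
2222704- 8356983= - 6134279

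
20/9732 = 5/2433=0.00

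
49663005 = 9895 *5019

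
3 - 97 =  - 94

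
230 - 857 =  - 627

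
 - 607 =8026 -8633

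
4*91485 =365940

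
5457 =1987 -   -  3470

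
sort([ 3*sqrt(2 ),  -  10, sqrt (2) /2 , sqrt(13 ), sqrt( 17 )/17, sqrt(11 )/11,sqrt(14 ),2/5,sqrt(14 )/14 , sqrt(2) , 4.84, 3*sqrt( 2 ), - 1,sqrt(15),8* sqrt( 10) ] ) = [ - 10 , - 1, sqrt(17 )/17,sqrt( 14 )/14,  sqrt(11 )/11,2/5,  sqrt ( 2 ) /2,  sqrt( 2),sqrt(13 ),sqrt(14 ), sqrt(15 ), 3*sqrt( 2 ),3*sqrt(2 ),4.84, 8*sqrt(10 )]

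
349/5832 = 349/5832 = 0.06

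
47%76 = 47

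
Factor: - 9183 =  - 3^1 *3061^1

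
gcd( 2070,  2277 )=207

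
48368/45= 1074 + 38/45= 1074.84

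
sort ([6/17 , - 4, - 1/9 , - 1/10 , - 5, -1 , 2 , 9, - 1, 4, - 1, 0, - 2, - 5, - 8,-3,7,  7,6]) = [-8,- 5,-5, - 4,-3, -2, - 1, - 1, - 1,-1/9, -1/10, 0, 6/17,2 , 4,6 , 7, 7,9]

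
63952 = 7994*8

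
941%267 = 140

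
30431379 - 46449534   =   - 16018155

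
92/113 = 92/113=0.81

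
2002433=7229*277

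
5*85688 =428440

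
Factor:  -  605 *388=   -2^2*5^1*11^2*97^1 = - 234740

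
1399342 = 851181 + 548161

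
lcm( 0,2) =0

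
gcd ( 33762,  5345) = 1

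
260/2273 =260/2273 = 0.11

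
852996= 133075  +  719921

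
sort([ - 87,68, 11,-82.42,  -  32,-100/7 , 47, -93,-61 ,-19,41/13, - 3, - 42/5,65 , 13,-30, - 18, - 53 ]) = [ - 93,-87, - 82.42,- 61, - 53, -32,-30  ,-19, - 18,-100/7,-42/5,-3,41/13,11,13,47 , 65,68 ]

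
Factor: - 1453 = -1453^1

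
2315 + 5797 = 8112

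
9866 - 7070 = 2796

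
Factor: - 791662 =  - 2^1*59^1* 6709^1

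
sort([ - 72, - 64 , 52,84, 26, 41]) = [ - 72, - 64, 26, 41,52,84] 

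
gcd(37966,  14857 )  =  1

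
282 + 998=1280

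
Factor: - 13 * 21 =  - 3^1 *7^1 * 13^1 =- 273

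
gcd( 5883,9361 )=37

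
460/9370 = 46/937= 0.05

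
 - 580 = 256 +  - 836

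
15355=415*37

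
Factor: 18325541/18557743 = 13^1*17^1*101^1*821^1*18557743^( - 1) 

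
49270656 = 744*66224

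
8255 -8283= - 28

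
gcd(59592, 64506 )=78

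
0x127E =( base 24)856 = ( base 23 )8lj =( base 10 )4734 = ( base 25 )7E9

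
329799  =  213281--116518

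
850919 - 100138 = 750781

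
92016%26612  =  12180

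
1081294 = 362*2987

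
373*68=25364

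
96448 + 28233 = 124681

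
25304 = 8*3163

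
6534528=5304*1232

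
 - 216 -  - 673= 457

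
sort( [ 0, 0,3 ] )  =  [ 0, 0, 3]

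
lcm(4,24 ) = 24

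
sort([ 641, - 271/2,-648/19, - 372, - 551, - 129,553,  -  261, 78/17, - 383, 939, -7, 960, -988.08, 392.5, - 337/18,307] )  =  [ - 988.08, - 551, - 383, - 372, - 261,-271/2, - 129, - 648/19 , - 337/18, - 7, 78/17, 307,392.5 , 553,641 , 939 , 960 ]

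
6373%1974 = 451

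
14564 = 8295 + 6269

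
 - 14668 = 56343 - 71011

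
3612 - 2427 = 1185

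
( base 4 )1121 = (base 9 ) 108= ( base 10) 89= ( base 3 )10022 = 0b1011001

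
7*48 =336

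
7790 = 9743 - 1953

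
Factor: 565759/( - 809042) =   -  2^(- 1)*13^( - 1) * 29^( - 2)*37^( - 1)*41^1*13799^1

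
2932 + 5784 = 8716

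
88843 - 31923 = 56920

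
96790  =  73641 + 23149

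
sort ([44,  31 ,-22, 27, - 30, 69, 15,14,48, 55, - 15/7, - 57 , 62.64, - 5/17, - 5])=[ - 57, -30, - 22, - 5, - 15/7, - 5/17, 14, 15, 27, 31, 44,48,  55, 62.64, 69]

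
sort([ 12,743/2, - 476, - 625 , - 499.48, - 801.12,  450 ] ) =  [ - 801.12, - 625, - 499.48, - 476,12,743/2, 450 ] 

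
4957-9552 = -4595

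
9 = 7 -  - 2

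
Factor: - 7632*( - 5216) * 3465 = 2^9*3^4*5^1*7^1*11^1 * 53^1*163^1 = 137936494080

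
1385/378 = 3 + 251/378 = 3.66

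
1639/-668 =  - 1639/668 = - 2.45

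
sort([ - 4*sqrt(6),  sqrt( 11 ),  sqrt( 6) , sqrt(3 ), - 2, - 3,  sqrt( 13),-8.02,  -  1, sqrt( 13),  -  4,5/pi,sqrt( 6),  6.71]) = [-4*sqrt( 6), - 8.02, - 4, - 3, - 2, - 1,5/pi, sqrt( 3),sqrt(6),  sqrt(6), sqrt( 11),sqrt(13) , sqrt( 13),6.71 ] 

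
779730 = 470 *1659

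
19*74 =1406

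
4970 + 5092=10062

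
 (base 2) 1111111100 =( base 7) 2655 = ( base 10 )1020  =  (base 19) 2FD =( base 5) 13040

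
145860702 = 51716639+94144063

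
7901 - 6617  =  1284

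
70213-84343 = -14130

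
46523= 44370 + 2153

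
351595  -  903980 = - 552385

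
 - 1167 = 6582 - 7749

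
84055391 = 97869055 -13813664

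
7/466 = 7/466 = 0.02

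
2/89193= 2/89193 = 0.00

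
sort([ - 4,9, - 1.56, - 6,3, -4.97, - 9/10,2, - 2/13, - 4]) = [ - 6  ,-4.97, - 4, - 4, - 1.56, - 9/10, - 2/13 , 2,3,9]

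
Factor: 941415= 3^1*5^1*62761^1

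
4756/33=4756/33 = 144.12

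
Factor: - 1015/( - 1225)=29/35 = 5^( - 1)*7^( -1 ) *29^1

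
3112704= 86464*36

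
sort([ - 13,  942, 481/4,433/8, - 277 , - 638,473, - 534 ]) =[ - 638, - 534,-277,-13,433/8,481/4, 473, 942]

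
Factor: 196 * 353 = 2^2*7^2*353^1 = 69188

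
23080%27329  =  23080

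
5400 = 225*24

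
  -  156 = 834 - 990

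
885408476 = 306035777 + 579372699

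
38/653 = 38/653= 0.06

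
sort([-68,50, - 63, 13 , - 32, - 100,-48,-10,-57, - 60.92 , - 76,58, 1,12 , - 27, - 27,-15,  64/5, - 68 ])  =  [- 100,-76,  -  68,- 68, - 63,-60.92, - 57, - 48 ,-32 ,-27, - 27,  -  15 ,- 10, 1, 12,64/5 , 13,50,58]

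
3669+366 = 4035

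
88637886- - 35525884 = 124163770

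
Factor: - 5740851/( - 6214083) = 19^(  -  1)*41^( - 1) * 79^1 * 2659^( - 1)*24223^1 = 1913617/2071361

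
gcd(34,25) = 1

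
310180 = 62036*5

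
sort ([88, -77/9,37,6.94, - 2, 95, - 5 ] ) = [ - 77/9, - 5,- 2 , 6.94,37,88,95]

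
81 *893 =72333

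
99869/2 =99869/2 = 49934.50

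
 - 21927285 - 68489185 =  - 90416470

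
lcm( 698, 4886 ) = 4886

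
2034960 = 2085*976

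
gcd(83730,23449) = 1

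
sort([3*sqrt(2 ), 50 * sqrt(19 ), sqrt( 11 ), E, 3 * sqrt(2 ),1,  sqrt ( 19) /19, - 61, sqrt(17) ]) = [ - 61, sqrt (19 )/19,1, E, sqrt(11 ),sqrt ( 17), 3 * sqrt( 2 ),3*sqrt (2 ),50 * sqrt(19 )]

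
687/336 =229/112 = 2.04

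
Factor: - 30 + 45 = 15 = 3^1*5^1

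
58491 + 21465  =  79956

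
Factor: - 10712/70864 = - 2^( - 1 )*13^1*43^ ( - 1) = -13/86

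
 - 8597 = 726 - 9323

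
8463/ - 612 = -2821/204 = - 13.83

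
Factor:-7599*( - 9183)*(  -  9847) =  - 3^2*17^1*43^1*149^1*229^1*3061^1 = -687139582599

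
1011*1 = 1011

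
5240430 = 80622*65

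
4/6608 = 1/1652 = 0.00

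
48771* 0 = 0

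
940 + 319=1259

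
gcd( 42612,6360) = 636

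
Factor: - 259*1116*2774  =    -  2^3*3^2*7^1*19^1*31^1*37^1*73^1 = - 801808056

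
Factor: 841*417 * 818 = 2^1*3^1*29^2*139^1 *409^1 = 286870146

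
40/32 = 1  +  1/4 = 1.25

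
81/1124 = 81/1124 = 0.07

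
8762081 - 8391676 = 370405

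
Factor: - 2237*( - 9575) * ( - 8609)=  -  184398538475 = - 5^2*383^1*2237^1*8609^1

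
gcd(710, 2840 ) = 710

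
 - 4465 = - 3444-1021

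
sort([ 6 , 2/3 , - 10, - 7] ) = [ -10, - 7,2/3,6 ] 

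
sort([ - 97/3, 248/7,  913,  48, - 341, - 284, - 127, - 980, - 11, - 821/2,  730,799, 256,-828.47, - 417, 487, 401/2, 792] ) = [ - 980, - 828.47, - 417, - 821/2, - 341, - 284, - 127, - 97/3, - 11, 248/7, 48, 401/2,256,487,730,  792,799, 913]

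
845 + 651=1496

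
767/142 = 767/142= 5.40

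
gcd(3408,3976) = 568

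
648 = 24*27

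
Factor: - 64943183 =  - 64943183^1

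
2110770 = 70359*30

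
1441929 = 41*35169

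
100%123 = 100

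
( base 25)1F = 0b101000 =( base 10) 40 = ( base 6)104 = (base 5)130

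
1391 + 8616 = 10007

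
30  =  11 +19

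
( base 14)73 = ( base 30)3B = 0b1100101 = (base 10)101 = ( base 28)3H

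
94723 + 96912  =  191635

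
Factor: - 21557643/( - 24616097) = 3^1*11^( - 1 ) * 29^1*37^2*163^( - 1 )*181^1*13729^( - 1)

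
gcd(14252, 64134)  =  7126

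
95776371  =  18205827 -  - 77570544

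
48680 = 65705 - 17025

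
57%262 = 57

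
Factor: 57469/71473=101^1*569^1 * 71473^( - 1 )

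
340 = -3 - -343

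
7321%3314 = 693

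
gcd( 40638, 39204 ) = 6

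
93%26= 15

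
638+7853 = 8491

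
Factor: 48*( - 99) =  - 4752  =  - 2^4*3^3*11^1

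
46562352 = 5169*9008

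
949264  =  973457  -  24193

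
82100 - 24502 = 57598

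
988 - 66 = 922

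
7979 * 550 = 4388450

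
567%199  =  169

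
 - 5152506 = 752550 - 5905056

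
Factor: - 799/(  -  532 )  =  2^( - 2 )*7^( - 1)*17^1*19^( - 1 ) * 47^1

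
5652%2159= 1334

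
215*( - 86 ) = -18490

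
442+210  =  652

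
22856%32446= 22856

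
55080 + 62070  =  117150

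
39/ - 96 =-13/32 = -0.41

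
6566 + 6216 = 12782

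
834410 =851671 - 17261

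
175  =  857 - 682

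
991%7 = 4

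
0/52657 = 0 = 0.00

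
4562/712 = 6 + 145/356= 6.41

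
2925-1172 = 1753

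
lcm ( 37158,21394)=706002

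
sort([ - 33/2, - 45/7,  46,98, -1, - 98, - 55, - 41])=[ - 98, - 55, - 41 ,-33/2,-45/7,- 1, 46, 98 ] 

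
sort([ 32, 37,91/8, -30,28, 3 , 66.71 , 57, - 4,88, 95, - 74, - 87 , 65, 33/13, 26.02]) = [ - 87 , - 74, - 30, - 4, 33/13 , 3, 91/8 , 26.02,  28 , 32 , 37,57,65 , 66.71, 88  ,  95 ]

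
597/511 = 597/511 = 1.17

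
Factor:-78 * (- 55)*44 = 188760 = 2^3*3^1*5^1*11^2 * 13^1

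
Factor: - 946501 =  - 71^1*13331^1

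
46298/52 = 23149/26 = 890.35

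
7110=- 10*( - 711 )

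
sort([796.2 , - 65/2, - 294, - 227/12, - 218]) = [ - 294, - 218,  -  65/2, - 227/12, 796.2]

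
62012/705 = 87 + 677/705 = 87.96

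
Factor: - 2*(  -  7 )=2^1 *7^1 = 14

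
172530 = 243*710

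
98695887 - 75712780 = 22983107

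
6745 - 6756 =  - 11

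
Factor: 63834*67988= 2^3 * 3^1 * 23^1*739^1*10639^1 = 4339945992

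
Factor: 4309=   31^1*139^1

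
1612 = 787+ 825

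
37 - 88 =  - 51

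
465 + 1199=1664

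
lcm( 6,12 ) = 12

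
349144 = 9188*38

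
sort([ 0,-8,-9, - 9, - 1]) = [ - 9, - 9,  -  8, - 1, 0 ]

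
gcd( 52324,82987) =1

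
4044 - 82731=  - 78687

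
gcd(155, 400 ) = 5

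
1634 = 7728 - 6094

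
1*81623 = 81623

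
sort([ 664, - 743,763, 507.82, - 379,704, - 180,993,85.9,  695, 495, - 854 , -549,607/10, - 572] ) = [-854, - 743,-572,-549, - 379, - 180,  607/10,  85.9, 495,507.82,  664 , 695 , 704, 763,993] 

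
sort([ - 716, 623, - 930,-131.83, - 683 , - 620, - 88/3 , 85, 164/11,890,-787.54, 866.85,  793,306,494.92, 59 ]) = [-930, - 787.54, - 716, - 683,- 620, - 131.83,  -  88/3, 164/11, 59, 85,  306,494.92,  623,793,  866.85,  890]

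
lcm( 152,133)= 1064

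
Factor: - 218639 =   -  131^1*1669^1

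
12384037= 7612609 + 4771428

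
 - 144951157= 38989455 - 183940612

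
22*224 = 4928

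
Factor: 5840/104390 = 8/143 = 2^3 * 11^( - 1)*13^( - 1 )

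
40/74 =20/37 = 0.54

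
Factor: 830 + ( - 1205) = -3^1*5^3 = -375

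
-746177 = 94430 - 840607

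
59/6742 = 59/6742 = 0.01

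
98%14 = 0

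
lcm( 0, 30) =0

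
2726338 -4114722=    - 1388384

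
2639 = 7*377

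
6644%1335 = 1304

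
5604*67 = 375468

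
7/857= 7/857 = 0.01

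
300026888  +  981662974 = 1281689862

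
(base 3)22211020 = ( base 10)6432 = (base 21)EC6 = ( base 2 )1100100100000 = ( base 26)9da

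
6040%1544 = 1408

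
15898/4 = 3974 + 1/2= 3974.50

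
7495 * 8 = 59960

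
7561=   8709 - 1148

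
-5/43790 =-1/8758 = - 0.00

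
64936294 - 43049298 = 21886996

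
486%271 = 215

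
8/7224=1/903 = 0.00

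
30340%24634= 5706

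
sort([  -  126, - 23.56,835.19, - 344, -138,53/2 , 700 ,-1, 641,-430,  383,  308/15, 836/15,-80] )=[-430 ,-344, - 138 , - 126, - 80, - 23.56,-1 , 308/15,53/2 , 836/15 , 383 , 641,700,835.19]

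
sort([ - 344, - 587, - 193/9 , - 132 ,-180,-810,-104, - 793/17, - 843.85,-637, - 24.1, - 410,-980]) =[ - 980, - 843.85 ,-810,-637,  -  587, - 410 , -344 ,-180, -132, - 104,  -  793/17, - 24.1,-193/9] 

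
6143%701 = 535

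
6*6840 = 41040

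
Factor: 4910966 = 2^1*67^2*547^1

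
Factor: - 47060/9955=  - 52/11 = - 2^2*11^ ( - 1 )*13^1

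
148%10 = 8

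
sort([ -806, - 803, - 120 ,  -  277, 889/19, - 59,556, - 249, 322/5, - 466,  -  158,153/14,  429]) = [ - 806, - 803, - 466, - 277, - 249, - 158, - 120,  -  59,153/14 , 889/19,322/5,429,556]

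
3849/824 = 3849/824=4.67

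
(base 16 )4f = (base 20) 3j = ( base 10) 79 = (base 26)31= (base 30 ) 2J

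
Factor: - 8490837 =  - 3^1*17^1*166487^1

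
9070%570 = 520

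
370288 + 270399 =640687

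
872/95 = 872/95 = 9.18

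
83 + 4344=4427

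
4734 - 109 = 4625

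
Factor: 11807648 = 2^5*23^1 *61^1*263^1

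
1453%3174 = 1453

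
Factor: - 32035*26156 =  -837907460 = -2^2*5^1*13^1*43^1*149^1 * 503^1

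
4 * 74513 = 298052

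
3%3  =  0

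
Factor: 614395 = 5^1*103^1*1193^1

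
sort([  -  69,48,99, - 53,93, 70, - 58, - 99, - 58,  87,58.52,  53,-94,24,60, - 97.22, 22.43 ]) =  [ - 99, - 97.22, - 94,-69, - 58, - 58,- 53,22.43, 24, 48 , 53,58.52,60,70,  87,93,99] 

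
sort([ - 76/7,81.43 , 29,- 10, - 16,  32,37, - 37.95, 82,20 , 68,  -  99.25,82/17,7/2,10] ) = [ - 99.25, - 37.95, -16,  -  76/7, - 10, 7/2,82/17, 10,20, 29, 32,37, 68, 81.43,82]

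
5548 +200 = 5748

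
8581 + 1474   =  10055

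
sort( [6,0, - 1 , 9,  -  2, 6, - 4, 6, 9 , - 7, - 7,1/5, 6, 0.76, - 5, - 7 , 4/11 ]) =[-7, - 7, - 7,-5, - 4,-2, - 1 , 0,1/5,4/11,  0.76,6, 6, 6, 6, 9, 9 ] 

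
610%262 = 86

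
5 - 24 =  -19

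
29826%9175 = 2301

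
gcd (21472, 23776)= 32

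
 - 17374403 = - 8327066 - 9047337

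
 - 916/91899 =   -  1 + 90983/91899   =  - 0.01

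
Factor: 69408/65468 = 17352/16367 = 2^3*3^2*13^( - 1)*241^1*1259^( - 1)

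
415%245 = 170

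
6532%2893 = 746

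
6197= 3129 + 3068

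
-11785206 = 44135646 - 55920852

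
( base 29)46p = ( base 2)110111101011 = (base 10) 3563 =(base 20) 8I3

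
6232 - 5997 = 235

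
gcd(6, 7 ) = 1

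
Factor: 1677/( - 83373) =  - 559/27791  =  - 13^1  *  43^1*27791^(-1)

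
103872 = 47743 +56129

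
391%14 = 13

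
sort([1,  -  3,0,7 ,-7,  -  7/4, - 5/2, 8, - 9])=[  -  9, - 7,  -  3, - 5/2, - 7/4,0,1 , 7,8]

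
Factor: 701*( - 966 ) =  - 677166 = - 2^1*3^1 * 7^1*23^1*701^1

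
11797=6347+5450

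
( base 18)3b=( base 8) 101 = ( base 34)1v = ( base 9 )72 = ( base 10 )65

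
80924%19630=2404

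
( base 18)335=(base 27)1b5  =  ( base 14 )539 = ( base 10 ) 1031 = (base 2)10000000111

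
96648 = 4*24162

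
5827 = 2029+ 3798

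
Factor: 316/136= 79/34= 2^( - 1 ) * 17^( - 1)* 79^1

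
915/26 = 915/26 = 35.19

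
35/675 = 7/135 =0.05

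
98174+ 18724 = 116898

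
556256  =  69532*8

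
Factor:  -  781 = - 11^1*71^1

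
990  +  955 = 1945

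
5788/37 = 5788/37  =  156.43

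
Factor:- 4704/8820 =-2^3 * 3^( -1)*5^( - 1) = -  8/15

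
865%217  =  214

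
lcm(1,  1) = 1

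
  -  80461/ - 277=290 + 131/277  =  290.47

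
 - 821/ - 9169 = 821/9169= 0.09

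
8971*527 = 4727717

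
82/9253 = 82/9253 =0.01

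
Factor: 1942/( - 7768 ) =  - 2^(-2 ) = -  1/4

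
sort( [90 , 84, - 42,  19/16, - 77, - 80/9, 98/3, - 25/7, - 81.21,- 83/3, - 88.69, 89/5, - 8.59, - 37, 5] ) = [ - 88.69, -81.21, - 77,-42,  -  37,  -  83/3, - 80/9, - 8.59, - 25/7,19/16 , 5, 89/5, 98/3, 84,90]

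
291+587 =878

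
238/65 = 238/65 = 3.66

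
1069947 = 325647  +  744300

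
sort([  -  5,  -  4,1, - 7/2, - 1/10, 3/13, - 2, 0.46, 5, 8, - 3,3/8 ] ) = [ - 5,- 4, - 7/2, - 3,  -  2, - 1/10, 3/13,3/8, 0.46, 1, 5, 8 ] 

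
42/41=42/41  =  1.02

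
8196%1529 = 551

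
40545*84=3405780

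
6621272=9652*686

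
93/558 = 1/6 = 0.17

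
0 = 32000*0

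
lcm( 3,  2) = 6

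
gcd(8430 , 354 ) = 6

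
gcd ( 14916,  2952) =12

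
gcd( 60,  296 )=4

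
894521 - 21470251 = -20575730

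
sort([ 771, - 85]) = [ - 85,771 ]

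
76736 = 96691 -19955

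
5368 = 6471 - 1103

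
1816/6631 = 1816/6631 = 0.27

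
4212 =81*52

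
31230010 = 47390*659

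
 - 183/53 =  - 4+29/53 = - 3.45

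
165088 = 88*1876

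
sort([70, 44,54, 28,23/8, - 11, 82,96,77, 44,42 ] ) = [ - 11, 23/8,28,42,44,44, 54 , 70,77, 82, 96 ]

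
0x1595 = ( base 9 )7518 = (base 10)5525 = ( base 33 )52e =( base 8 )12625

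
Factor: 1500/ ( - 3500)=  - 3/7 = - 3^1*7^(- 1)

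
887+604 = 1491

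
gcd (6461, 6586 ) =1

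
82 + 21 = 103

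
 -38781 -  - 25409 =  - 13372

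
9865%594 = 361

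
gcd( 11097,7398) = 3699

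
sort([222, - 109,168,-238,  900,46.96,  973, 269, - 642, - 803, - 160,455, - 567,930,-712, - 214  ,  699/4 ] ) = [ - 803,-712, - 642, - 567, - 238, - 214 , - 160, - 109,46.96,168,699/4, 222, 269,  455,900,930,973] 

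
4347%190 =167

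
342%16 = 6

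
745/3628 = 745/3628 = 0.21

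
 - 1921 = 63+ - 1984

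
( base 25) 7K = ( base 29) 6l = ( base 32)63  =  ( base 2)11000011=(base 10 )195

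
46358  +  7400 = 53758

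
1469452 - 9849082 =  - 8379630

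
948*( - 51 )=  -  48348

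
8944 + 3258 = 12202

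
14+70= 84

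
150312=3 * 50104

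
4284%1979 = 326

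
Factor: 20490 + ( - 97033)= - 76543^1 = - 76543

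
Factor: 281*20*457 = 2568340 = 2^2*5^1*281^1*457^1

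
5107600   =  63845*80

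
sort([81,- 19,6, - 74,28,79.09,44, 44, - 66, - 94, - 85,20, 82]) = [ - 94,- 85 , -74, - 66, - 19,6, 20 , 28,44,44,79.09 , 81,82 ]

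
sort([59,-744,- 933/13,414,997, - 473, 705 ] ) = [  -  744,- 473,- 933/13, 59  ,  414, 705,997 ]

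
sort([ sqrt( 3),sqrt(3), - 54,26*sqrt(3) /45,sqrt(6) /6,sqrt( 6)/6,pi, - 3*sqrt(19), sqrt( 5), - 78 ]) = [ - 78, - 54, - 3*sqrt(19 ) , sqrt( 6 )/6, sqrt(6) /6,  26*sqrt( 3)/45, sqrt(3 ) , sqrt(3 ),sqrt(5 ),pi ]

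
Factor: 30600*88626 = 2711955600 = 2^4 *3^3*5^2*17^1*14771^1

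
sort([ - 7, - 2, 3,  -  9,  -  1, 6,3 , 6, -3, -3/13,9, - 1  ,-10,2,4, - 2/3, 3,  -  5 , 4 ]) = [  -  10, - 9, - 7, -5, - 3, - 2,  -  1,  -  1, - 2/3,-3/13, 2,3,3,3,4,4 , 6, 6,9 ] 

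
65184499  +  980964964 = 1046149463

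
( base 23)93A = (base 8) 11350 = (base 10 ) 4840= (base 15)167a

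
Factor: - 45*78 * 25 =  - 87750= - 2^1 * 3^3 * 5^3 * 13^1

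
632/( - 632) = -1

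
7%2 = 1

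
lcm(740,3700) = 3700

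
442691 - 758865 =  - 316174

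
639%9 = 0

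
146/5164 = 73/2582= 0.03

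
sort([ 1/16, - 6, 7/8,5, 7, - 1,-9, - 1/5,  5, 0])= [- 9, - 6, - 1, - 1/5 , 0, 1/16, 7/8,5, 5, 7 ] 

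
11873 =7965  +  3908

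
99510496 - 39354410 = 60156086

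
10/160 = 1/16 = 0.06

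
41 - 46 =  - 5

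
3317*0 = 0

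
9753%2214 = 897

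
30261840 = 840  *36026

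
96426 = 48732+47694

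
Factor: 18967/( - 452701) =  - 13^1*1459^1*452701^( - 1)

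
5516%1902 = 1712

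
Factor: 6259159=6259159^1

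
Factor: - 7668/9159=- 36/43= -2^2*3^2*43^(-1) 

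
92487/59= 1567+34/59 = 1567.58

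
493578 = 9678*51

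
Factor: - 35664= - 2^4 * 3^1*743^1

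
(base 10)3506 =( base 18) aee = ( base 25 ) 5F6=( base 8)6662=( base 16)db2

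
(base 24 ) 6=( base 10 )6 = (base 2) 110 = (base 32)6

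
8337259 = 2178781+6158478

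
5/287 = 5/287 = 0.02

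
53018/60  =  883 + 19/30 =883.63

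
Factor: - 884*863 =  - 762892 = - 2^2 * 13^1*17^1*863^1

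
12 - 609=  - 597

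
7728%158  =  144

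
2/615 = 2/615=0.00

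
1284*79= 101436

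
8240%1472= 880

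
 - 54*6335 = -342090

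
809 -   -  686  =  1495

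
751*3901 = 2929651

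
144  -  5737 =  - 5593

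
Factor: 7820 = 2^2*5^1* 17^1*23^1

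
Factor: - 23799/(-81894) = 2^( - 1 ) * 7933^1*13649^(  -  1)= 7933/27298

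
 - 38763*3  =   - 116289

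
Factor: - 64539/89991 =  - 3^( - 2 )*11^( - 1 )*71^1 =-71/99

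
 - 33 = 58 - 91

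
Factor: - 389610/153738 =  - 5^1*37^1* 73^( - 1) = - 185/73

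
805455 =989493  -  184038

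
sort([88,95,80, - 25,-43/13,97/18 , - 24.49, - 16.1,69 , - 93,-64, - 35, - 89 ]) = [ - 93, - 89,  -  64,-35 ,-25, - 24.49, - 16.1,- 43/13 , 97/18,  69,  80,88,95]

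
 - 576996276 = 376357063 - 953353339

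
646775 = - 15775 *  ( - 41) 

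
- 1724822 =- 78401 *22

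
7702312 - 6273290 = 1429022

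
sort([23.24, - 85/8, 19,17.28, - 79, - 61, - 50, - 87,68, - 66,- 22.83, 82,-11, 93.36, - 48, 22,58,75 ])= [ - 87, - 79, -66, -61, - 50, - 48,  -  22.83, - 11, - 85/8, 17.28,  19, 22,23.24, 58, 68,75,82,93.36 ] 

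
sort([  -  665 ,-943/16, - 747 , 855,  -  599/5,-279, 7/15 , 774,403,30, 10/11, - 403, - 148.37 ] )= [ - 747, - 665, - 403,-279, - 148.37,-599/5, - 943/16, 7/15, 10/11,30 , 403,774, 855 ] 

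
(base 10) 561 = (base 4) 20301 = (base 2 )1000110001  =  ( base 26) lf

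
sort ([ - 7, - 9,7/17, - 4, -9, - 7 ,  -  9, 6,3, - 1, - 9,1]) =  [  -  9, - 9, - 9, - 9,- 7  , - 7, - 4, - 1, 7/17,1,3,6]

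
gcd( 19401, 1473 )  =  3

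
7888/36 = 219 + 1/9= 219.11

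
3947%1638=671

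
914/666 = 457/333 = 1.37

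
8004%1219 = 690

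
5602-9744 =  - 4142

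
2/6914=1/3457 = 0.00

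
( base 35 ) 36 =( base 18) 63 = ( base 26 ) 47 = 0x6f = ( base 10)111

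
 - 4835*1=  - 4835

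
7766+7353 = 15119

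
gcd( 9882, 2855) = 1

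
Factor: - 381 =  - 3^1*127^1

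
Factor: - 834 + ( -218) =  - 1052 = -2^2 * 263^1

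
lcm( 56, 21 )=168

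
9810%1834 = 640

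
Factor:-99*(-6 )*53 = 31482  =  2^1 * 3^3*11^1 * 53^1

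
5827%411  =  73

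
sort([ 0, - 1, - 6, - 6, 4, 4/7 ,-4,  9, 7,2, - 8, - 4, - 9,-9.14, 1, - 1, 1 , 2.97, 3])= [-9.14, - 9,-8,-6, - 6,- 4, - 4, - 1, - 1,0, 4/7,1, 1, 2, 2.97, 3, 4, 7, 9]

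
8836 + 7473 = 16309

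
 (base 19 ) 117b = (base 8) 16304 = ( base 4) 1303010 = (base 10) 7364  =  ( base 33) 6P5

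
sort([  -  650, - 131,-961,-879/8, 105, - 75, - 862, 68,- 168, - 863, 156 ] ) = [  -  961,  -  863,-862 ,  -  650,- 168, - 131, -879/8,-75,68,105, 156] 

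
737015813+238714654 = 975730467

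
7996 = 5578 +2418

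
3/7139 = 3/7139 = 0.00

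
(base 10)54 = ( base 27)20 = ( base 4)312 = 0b110110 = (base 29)1P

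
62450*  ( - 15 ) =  - 936750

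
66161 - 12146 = 54015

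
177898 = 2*88949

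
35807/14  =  2557 + 9/14 = 2557.64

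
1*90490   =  90490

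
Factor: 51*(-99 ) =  - 3^3*11^1*17^1= - 5049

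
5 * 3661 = 18305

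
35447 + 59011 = 94458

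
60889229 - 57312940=3576289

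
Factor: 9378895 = 5^1*31^1 * 60509^1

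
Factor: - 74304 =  - 2^6*3^3 * 43^1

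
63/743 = 63/743 = 0.08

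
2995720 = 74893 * 40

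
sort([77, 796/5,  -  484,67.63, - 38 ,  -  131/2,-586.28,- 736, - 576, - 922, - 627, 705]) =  [ - 922, -736,-627, -586.28, - 576, - 484,-131/2  , - 38,67.63,77 , 796/5,705 ]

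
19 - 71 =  - 52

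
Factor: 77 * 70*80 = 431200 = 2^5*5^2 *7^2*11^1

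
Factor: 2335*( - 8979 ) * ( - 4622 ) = 96904690230= 2^1*3^1*5^1*41^1*73^1*467^1*2311^1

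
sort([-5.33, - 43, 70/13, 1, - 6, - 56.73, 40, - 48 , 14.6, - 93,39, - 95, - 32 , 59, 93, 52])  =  [ - 95, - 93, - 56.73  , - 48, -43,  -  32, - 6, - 5.33, 1, 70/13,  14.6, 39,40,52, 59, 93]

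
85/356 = 85/356 = 0.24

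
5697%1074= 327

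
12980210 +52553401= 65533611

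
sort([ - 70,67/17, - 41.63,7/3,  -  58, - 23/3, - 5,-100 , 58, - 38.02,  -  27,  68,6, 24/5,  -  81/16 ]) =[- 100, - 70, - 58, - 41.63 , - 38.02 , - 27, - 23/3 , - 81/16,- 5, 7/3 , 67/17, 24/5,  6,58 , 68 ] 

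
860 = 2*430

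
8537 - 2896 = 5641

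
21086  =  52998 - 31912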